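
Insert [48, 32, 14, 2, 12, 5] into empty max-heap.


Insert 48: [48]
Insert 32: [48, 32]
Insert 14: [48, 32, 14]
Insert 2: [48, 32, 14, 2]
Insert 12: [48, 32, 14, 2, 12]
Insert 5: [48, 32, 14, 2, 12, 5]

Final heap: [48, 32, 14, 2, 12, 5]


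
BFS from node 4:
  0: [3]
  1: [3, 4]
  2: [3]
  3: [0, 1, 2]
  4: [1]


Visit 4, enqueue [1]
Visit 1, enqueue [3]
Visit 3, enqueue [0, 2]
Visit 0, enqueue []
Visit 2, enqueue []

BFS order: [4, 1, 3, 0, 2]


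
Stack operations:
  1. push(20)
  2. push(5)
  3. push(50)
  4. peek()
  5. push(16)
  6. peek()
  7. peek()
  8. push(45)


push(20) -> [20]
push(5) -> [20, 5]
push(50) -> [20, 5, 50]
peek()->50
push(16) -> [20, 5, 50, 16]
peek()->16
peek()->16
push(45) -> [20, 5, 50, 16, 45]

Final stack: [20, 5, 50, 16, 45]


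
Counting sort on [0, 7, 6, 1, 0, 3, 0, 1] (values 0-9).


Input: [0, 7, 6, 1, 0, 3, 0, 1]
Counts: [3, 2, 0, 1, 0, 0, 1, 1, 0, 0]

Sorted: [0, 0, 0, 1, 1, 3, 6, 7]


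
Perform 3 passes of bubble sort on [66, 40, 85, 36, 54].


Initial: [66, 40, 85, 36, 54]
Pass 1: [40, 66, 36, 54, 85] (3 swaps)
Pass 2: [40, 36, 54, 66, 85] (2 swaps)
Pass 3: [36, 40, 54, 66, 85] (1 swaps)

After 3 passes: [36, 40, 54, 66, 85]


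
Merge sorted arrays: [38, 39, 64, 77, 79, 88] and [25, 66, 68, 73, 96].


Take 25 from B
Take 38 from A
Take 39 from A
Take 64 from A
Take 66 from B
Take 68 from B
Take 73 from B
Take 77 from A
Take 79 from A
Take 88 from A

Merged: [25, 38, 39, 64, 66, 68, 73, 77, 79, 88, 96]


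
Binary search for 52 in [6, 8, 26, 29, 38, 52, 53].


Step 1: lo=0, hi=6, mid=3, val=29
Step 2: lo=4, hi=6, mid=5, val=52

Found at index 5


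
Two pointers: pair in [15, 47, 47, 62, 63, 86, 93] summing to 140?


lo=0(15)+hi=6(93)=108
lo=1(47)+hi=6(93)=140

Yes: 47+93=140


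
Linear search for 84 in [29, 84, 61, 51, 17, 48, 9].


i=0: 29!=84
i=1: 84==84 found!

Found at 1, 2 comps


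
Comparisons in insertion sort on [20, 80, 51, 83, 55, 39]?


Algorithm: insertion sort
Input: [20, 80, 51, 83, 55, 39]
Sorted: [20, 39, 51, 55, 80, 83]

12


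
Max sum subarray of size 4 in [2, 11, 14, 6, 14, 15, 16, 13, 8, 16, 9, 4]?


[0:4]: 33
[1:5]: 45
[2:6]: 49
[3:7]: 51
[4:8]: 58
[5:9]: 52
[6:10]: 53
[7:11]: 46
[8:12]: 37

Max: 58 at [4:8]


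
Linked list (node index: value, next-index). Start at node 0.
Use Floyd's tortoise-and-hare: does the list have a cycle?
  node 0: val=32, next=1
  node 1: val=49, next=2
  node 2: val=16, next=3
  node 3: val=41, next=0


Floyd's tortoise (slow, +1) and hare (fast, +2):
  init: slow=0, fast=0
  step 1: slow=1, fast=2
  step 2: slow=2, fast=0
  step 3: slow=3, fast=2
  step 4: slow=0, fast=0
  slow == fast at node 0: cycle detected

Cycle: yes


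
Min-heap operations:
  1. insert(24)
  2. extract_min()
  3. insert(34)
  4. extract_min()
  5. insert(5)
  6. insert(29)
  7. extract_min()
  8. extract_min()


insert(24) -> [24]
extract_min()->24, []
insert(34) -> [34]
extract_min()->34, []
insert(5) -> [5]
insert(29) -> [5, 29]
extract_min()->5, [29]
extract_min()->29, []

Final heap: []


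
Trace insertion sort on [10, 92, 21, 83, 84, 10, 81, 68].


Initial: [10, 92, 21, 83, 84, 10, 81, 68]
Insert 92: [10, 92, 21, 83, 84, 10, 81, 68]
Insert 21: [10, 21, 92, 83, 84, 10, 81, 68]
Insert 83: [10, 21, 83, 92, 84, 10, 81, 68]
Insert 84: [10, 21, 83, 84, 92, 10, 81, 68]
Insert 10: [10, 10, 21, 83, 84, 92, 81, 68]
Insert 81: [10, 10, 21, 81, 83, 84, 92, 68]
Insert 68: [10, 10, 21, 68, 81, 83, 84, 92]

Sorted: [10, 10, 21, 68, 81, 83, 84, 92]


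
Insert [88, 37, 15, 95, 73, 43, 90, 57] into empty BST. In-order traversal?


Insert 88: root
Insert 37: L from 88
Insert 15: L from 88 -> L from 37
Insert 95: R from 88
Insert 73: L from 88 -> R from 37
Insert 43: L from 88 -> R from 37 -> L from 73
Insert 90: R from 88 -> L from 95
Insert 57: L from 88 -> R from 37 -> L from 73 -> R from 43

In-order: [15, 37, 43, 57, 73, 88, 90, 95]


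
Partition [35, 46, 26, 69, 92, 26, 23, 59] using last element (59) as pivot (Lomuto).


Pivot: 59
  35 <= 59: advance i (no swap)
  46 <= 59: advance i (no swap)
  26 <= 59: advance i (no swap)
  26 <= 59: swap -> [35, 46, 26, 26, 92, 69, 23, 59]
  23 <= 59: swap -> [35, 46, 26, 26, 23, 69, 92, 59]
Place pivot at 5: [35, 46, 26, 26, 23, 59, 92, 69]

Partitioned: [35, 46, 26, 26, 23, 59, 92, 69]


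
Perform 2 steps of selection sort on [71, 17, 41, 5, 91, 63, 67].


Initial: [71, 17, 41, 5, 91, 63, 67]
Step 1: min=5 at 3
  Swap: [5, 17, 41, 71, 91, 63, 67]
Step 2: min=17 at 1
  Swap: [5, 17, 41, 71, 91, 63, 67]

After 2 steps: [5, 17, 41, 71, 91, 63, 67]


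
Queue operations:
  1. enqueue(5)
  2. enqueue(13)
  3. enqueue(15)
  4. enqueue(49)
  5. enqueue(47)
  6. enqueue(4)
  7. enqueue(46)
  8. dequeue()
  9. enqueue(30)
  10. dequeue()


enqueue(5) -> [5]
enqueue(13) -> [5, 13]
enqueue(15) -> [5, 13, 15]
enqueue(49) -> [5, 13, 15, 49]
enqueue(47) -> [5, 13, 15, 49, 47]
enqueue(4) -> [5, 13, 15, 49, 47, 4]
enqueue(46) -> [5, 13, 15, 49, 47, 4, 46]
dequeue()->5, [13, 15, 49, 47, 4, 46]
enqueue(30) -> [13, 15, 49, 47, 4, 46, 30]
dequeue()->13, [15, 49, 47, 4, 46, 30]

Final queue: [15, 49, 47, 4, 46, 30]


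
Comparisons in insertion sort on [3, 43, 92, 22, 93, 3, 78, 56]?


Algorithm: insertion sort
Input: [3, 43, 92, 22, 93, 3, 78, 56]
Sorted: [3, 3, 22, 43, 56, 78, 92, 93]

18


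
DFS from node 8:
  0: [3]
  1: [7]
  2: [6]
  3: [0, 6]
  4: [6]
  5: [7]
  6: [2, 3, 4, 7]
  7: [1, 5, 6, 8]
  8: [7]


Visit 8, push [7]
Visit 7, push [6, 5, 1]
Visit 1, push []
Visit 5, push []
Visit 6, push [4, 3, 2]
Visit 2, push []
Visit 3, push [0]
Visit 0, push []
Visit 4, push []

DFS order: [8, 7, 1, 5, 6, 2, 3, 0, 4]


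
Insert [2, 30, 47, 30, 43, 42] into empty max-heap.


Insert 2: [2]
Insert 30: [30, 2]
Insert 47: [47, 2, 30]
Insert 30: [47, 30, 30, 2]
Insert 43: [47, 43, 30, 2, 30]
Insert 42: [47, 43, 42, 2, 30, 30]

Final heap: [47, 43, 42, 2, 30, 30]


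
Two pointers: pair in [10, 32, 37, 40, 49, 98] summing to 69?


lo=0(10)+hi=5(98)=108
lo=0(10)+hi=4(49)=59
lo=1(32)+hi=4(49)=81
lo=1(32)+hi=3(40)=72
lo=1(32)+hi=2(37)=69

Yes: 32+37=69


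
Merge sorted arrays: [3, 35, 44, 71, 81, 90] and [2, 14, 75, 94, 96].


Take 2 from B
Take 3 from A
Take 14 from B
Take 35 from A
Take 44 from A
Take 71 from A
Take 75 from B
Take 81 from A
Take 90 from A

Merged: [2, 3, 14, 35, 44, 71, 75, 81, 90, 94, 96]


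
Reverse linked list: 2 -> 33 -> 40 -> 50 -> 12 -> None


Step 1: curr=2, set curr.next=prev(None) | reversed so far: 2
Step 2: curr=33, set curr.next=prev(2) | reversed so far: 33 -> 2
Step 3: curr=40, set curr.next=prev(33) | reversed so far: 40 -> 33 -> 2
Step 4: curr=50, set curr.next=prev(40) | reversed so far: 50 -> 40 -> 33 -> 2
Step 5: curr=12, set curr.next=prev(50) | reversed so far: 12 -> 50 -> 40 -> 33 -> 2

12 -> 50 -> 40 -> 33 -> 2 -> None


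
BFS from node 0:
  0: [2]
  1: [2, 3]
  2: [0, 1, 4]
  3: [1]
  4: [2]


Visit 0, enqueue [2]
Visit 2, enqueue [1, 4]
Visit 1, enqueue [3]
Visit 4, enqueue []
Visit 3, enqueue []

BFS order: [0, 2, 1, 4, 3]


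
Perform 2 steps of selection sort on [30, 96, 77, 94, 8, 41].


Initial: [30, 96, 77, 94, 8, 41]
Step 1: min=8 at 4
  Swap: [8, 96, 77, 94, 30, 41]
Step 2: min=30 at 4
  Swap: [8, 30, 77, 94, 96, 41]

After 2 steps: [8, 30, 77, 94, 96, 41]


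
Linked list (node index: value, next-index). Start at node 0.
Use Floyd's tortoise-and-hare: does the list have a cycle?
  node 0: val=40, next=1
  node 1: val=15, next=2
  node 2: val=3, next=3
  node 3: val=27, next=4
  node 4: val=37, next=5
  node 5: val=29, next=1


Floyd's tortoise (slow, +1) and hare (fast, +2):
  init: slow=0, fast=0
  step 1: slow=1, fast=2
  step 2: slow=2, fast=4
  step 3: slow=3, fast=1
  step 4: slow=4, fast=3
  step 5: slow=5, fast=5
  slow == fast at node 5: cycle detected

Cycle: yes


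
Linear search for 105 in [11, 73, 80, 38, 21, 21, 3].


i=0: 11!=105
i=1: 73!=105
i=2: 80!=105
i=3: 38!=105
i=4: 21!=105
i=5: 21!=105
i=6: 3!=105

Not found, 7 comps


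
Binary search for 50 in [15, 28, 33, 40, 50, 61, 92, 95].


Step 1: lo=0, hi=7, mid=3, val=40
Step 2: lo=4, hi=7, mid=5, val=61
Step 3: lo=4, hi=4, mid=4, val=50

Found at index 4


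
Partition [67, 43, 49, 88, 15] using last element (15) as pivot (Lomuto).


Pivot: 15
Place pivot at 0: [15, 43, 49, 88, 67]

Partitioned: [15, 43, 49, 88, 67]


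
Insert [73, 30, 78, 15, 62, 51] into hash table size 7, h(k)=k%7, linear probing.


Insert 73: h=3 -> slot 3
Insert 30: h=2 -> slot 2
Insert 78: h=1 -> slot 1
Insert 15: h=1, 3 probes -> slot 4
Insert 62: h=6 -> slot 6
Insert 51: h=2, 3 probes -> slot 5

Table: [None, 78, 30, 73, 15, 51, 62]


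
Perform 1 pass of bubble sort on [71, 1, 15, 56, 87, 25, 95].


Initial: [71, 1, 15, 56, 87, 25, 95]
Pass 1: [1, 15, 56, 71, 25, 87, 95] (4 swaps)

After 1 pass: [1, 15, 56, 71, 25, 87, 95]


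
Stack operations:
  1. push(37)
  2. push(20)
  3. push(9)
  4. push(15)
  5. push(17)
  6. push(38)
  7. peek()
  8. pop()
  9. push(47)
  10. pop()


push(37) -> [37]
push(20) -> [37, 20]
push(9) -> [37, 20, 9]
push(15) -> [37, 20, 9, 15]
push(17) -> [37, 20, 9, 15, 17]
push(38) -> [37, 20, 9, 15, 17, 38]
peek()->38
pop()->38, [37, 20, 9, 15, 17]
push(47) -> [37, 20, 9, 15, 17, 47]
pop()->47, [37, 20, 9, 15, 17]

Final stack: [37, 20, 9, 15, 17]


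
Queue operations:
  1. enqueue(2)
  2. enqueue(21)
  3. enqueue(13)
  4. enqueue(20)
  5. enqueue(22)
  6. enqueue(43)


enqueue(2) -> [2]
enqueue(21) -> [2, 21]
enqueue(13) -> [2, 21, 13]
enqueue(20) -> [2, 21, 13, 20]
enqueue(22) -> [2, 21, 13, 20, 22]
enqueue(43) -> [2, 21, 13, 20, 22, 43]

Final queue: [2, 21, 13, 20, 22, 43]


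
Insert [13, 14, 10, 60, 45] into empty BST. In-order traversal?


Insert 13: root
Insert 14: R from 13
Insert 10: L from 13
Insert 60: R from 13 -> R from 14
Insert 45: R from 13 -> R from 14 -> L from 60

In-order: [10, 13, 14, 45, 60]


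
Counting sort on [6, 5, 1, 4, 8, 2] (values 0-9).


Input: [6, 5, 1, 4, 8, 2]
Counts: [0, 1, 1, 0, 1, 1, 1, 0, 1, 0]

Sorted: [1, 2, 4, 5, 6, 8]


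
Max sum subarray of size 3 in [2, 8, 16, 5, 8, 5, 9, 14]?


[0:3]: 26
[1:4]: 29
[2:5]: 29
[3:6]: 18
[4:7]: 22
[5:8]: 28

Max: 29 at [1:4]


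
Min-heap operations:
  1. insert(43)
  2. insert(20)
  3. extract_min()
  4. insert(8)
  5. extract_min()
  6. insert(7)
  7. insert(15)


insert(43) -> [43]
insert(20) -> [20, 43]
extract_min()->20, [43]
insert(8) -> [8, 43]
extract_min()->8, [43]
insert(7) -> [7, 43]
insert(15) -> [7, 43, 15]

Final heap: [7, 43, 15]


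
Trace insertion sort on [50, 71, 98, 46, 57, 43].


Initial: [50, 71, 98, 46, 57, 43]
Insert 71: [50, 71, 98, 46, 57, 43]
Insert 98: [50, 71, 98, 46, 57, 43]
Insert 46: [46, 50, 71, 98, 57, 43]
Insert 57: [46, 50, 57, 71, 98, 43]
Insert 43: [43, 46, 50, 57, 71, 98]

Sorted: [43, 46, 50, 57, 71, 98]


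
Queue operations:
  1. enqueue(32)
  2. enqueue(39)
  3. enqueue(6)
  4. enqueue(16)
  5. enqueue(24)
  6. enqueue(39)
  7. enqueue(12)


enqueue(32) -> [32]
enqueue(39) -> [32, 39]
enqueue(6) -> [32, 39, 6]
enqueue(16) -> [32, 39, 6, 16]
enqueue(24) -> [32, 39, 6, 16, 24]
enqueue(39) -> [32, 39, 6, 16, 24, 39]
enqueue(12) -> [32, 39, 6, 16, 24, 39, 12]

Final queue: [32, 39, 6, 16, 24, 39, 12]


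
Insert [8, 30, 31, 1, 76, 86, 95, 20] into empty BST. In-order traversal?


Insert 8: root
Insert 30: R from 8
Insert 31: R from 8 -> R from 30
Insert 1: L from 8
Insert 76: R from 8 -> R from 30 -> R from 31
Insert 86: R from 8 -> R from 30 -> R from 31 -> R from 76
Insert 95: R from 8 -> R from 30 -> R from 31 -> R from 76 -> R from 86
Insert 20: R from 8 -> L from 30

In-order: [1, 8, 20, 30, 31, 76, 86, 95]


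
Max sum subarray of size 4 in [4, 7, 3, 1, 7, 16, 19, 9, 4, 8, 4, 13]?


[0:4]: 15
[1:5]: 18
[2:6]: 27
[3:7]: 43
[4:8]: 51
[5:9]: 48
[6:10]: 40
[7:11]: 25
[8:12]: 29

Max: 51 at [4:8]


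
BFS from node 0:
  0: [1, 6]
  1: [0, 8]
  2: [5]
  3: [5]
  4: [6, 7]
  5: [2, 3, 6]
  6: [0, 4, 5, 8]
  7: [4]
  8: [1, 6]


Visit 0, enqueue [1, 6]
Visit 1, enqueue [8]
Visit 6, enqueue [4, 5]
Visit 8, enqueue []
Visit 4, enqueue [7]
Visit 5, enqueue [2, 3]
Visit 7, enqueue []
Visit 2, enqueue []
Visit 3, enqueue []

BFS order: [0, 1, 6, 8, 4, 5, 7, 2, 3]


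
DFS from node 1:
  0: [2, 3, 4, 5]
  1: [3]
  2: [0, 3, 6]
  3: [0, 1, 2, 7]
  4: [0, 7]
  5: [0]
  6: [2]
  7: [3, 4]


Visit 1, push [3]
Visit 3, push [7, 2, 0]
Visit 0, push [5, 4, 2]
Visit 2, push [6]
Visit 6, push []
Visit 4, push [7]
Visit 7, push []
Visit 5, push []

DFS order: [1, 3, 0, 2, 6, 4, 7, 5]


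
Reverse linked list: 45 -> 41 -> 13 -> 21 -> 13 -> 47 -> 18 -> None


Step 1: curr=45, set curr.next=prev(None) | reversed so far: 45
Step 2: curr=41, set curr.next=prev(45) | reversed so far: 41 -> 45
Step 3: curr=13, set curr.next=prev(41) | reversed so far: 13 -> 41 -> 45
Step 4: curr=21, set curr.next=prev(13) | reversed so far: 21 -> 13 -> 41 -> 45
Step 5: curr=13, set curr.next=prev(21) | reversed so far: 13 -> 21 -> 13 -> 41 -> 45
Step 6: curr=47, set curr.next=prev(13) | reversed so far: 47 -> 13 -> 21 -> 13 -> 41 -> 45
Step 7: curr=18, set curr.next=prev(47) | reversed so far: 18 -> 47 -> 13 -> 21 -> 13 -> 41 -> 45

18 -> 47 -> 13 -> 21 -> 13 -> 41 -> 45 -> None


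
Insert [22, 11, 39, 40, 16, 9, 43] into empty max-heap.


Insert 22: [22]
Insert 11: [22, 11]
Insert 39: [39, 11, 22]
Insert 40: [40, 39, 22, 11]
Insert 16: [40, 39, 22, 11, 16]
Insert 9: [40, 39, 22, 11, 16, 9]
Insert 43: [43, 39, 40, 11, 16, 9, 22]

Final heap: [43, 39, 40, 11, 16, 9, 22]


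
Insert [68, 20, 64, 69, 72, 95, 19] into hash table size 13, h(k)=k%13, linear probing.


Insert 68: h=3 -> slot 3
Insert 20: h=7 -> slot 7
Insert 64: h=12 -> slot 12
Insert 69: h=4 -> slot 4
Insert 72: h=7, 1 probes -> slot 8
Insert 95: h=4, 1 probes -> slot 5
Insert 19: h=6 -> slot 6

Table: [None, None, None, 68, 69, 95, 19, 20, 72, None, None, None, 64]


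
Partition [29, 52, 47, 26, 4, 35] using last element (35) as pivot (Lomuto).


Pivot: 35
  29 <= 35: advance i (no swap)
  26 <= 35: swap -> [29, 26, 47, 52, 4, 35]
  4 <= 35: swap -> [29, 26, 4, 52, 47, 35]
Place pivot at 3: [29, 26, 4, 35, 47, 52]

Partitioned: [29, 26, 4, 35, 47, 52]


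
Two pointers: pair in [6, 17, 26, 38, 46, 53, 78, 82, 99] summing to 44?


lo=0(6)+hi=8(99)=105
lo=0(6)+hi=7(82)=88
lo=0(6)+hi=6(78)=84
lo=0(6)+hi=5(53)=59
lo=0(6)+hi=4(46)=52
lo=0(6)+hi=3(38)=44

Yes: 6+38=44


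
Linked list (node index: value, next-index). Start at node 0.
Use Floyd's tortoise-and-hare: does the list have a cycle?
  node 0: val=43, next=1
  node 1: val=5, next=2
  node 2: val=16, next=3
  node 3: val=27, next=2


Floyd's tortoise (slow, +1) and hare (fast, +2):
  init: slow=0, fast=0
  step 1: slow=1, fast=2
  step 2: slow=2, fast=2
  slow == fast at node 2: cycle detected

Cycle: yes


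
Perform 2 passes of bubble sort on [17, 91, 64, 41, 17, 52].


Initial: [17, 91, 64, 41, 17, 52]
Pass 1: [17, 64, 41, 17, 52, 91] (4 swaps)
Pass 2: [17, 41, 17, 52, 64, 91] (3 swaps)

After 2 passes: [17, 41, 17, 52, 64, 91]


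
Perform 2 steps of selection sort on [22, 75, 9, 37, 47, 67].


Initial: [22, 75, 9, 37, 47, 67]
Step 1: min=9 at 2
  Swap: [9, 75, 22, 37, 47, 67]
Step 2: min=22 at 2
  Swap: [9, 22, 75, 37, 47, 67]

After 2 steps: [9, 22, 75, 37, 47, 67]


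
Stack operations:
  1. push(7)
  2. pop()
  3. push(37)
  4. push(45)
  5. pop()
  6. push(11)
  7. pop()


push(7) -> [7]
pop()->7, []
push(37) -> [37]
push(45) -> [37, 45]
pop()->45, [37]
push(11) -> [37, 11]
pop()->11, [37]

Final stack: [37]


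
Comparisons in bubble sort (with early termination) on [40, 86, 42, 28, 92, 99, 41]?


Algorithm: bubble sort (with early termination)
Input: [40, 86, 42, 28, 92, 99, 41]
Sorted: [28, 40, 41, 42, 86, 92, 99]

20


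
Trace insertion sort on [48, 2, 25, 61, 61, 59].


Initial: [48, 2, 25, 61, 61, 59]
Insert 2: [2, 48, 25, 61, 61, 59]
Insert 25: [2, 25, 48, 61, 61, 59]
Insert 61: [2, 25, 48, 61, 61, 59]
Insert 61: [2, 25, 48, 61, 61, 59]
Insert 59: [2, 25, 48, 59, 61, 61]

Sorted: [2, 25, 48, 59, 61, 61]


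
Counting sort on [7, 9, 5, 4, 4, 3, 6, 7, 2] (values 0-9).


Input: [7, 9, 5, 4, 4, 3, 6, 7, 2]
Counts: [0, 0, 1, 1, 2, 1, 1, 2, 0, 1]

Sorted: [2, 3, 4, 4, 5, 6, 7, 7, 9]


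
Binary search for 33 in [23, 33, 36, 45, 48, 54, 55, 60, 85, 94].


Step 1: lo=0, hi=9, mid=4, val=48
Step 2: lo=0, hi=3, mid=1, val=33

Found at index 1


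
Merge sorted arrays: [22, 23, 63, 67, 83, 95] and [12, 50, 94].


Take 12 from B
Take 22 from A
Take 23 from A
Take 50 from B
Take 63 from A
Take 67 from A
Take 83 from A
Take 94 from B

Merged: [12, 22, 23, 50, 63, 67, 83, 94, 95]


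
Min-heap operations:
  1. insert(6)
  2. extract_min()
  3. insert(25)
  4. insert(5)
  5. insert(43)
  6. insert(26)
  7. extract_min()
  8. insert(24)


insert(6) -> [6]
extract_min()->6, []
insert(25) -> [25]
insert(5) -> [5, 25]
insert(43) -> [5, 25, 43]
insert(26) -> [5, 25, 43, 26]
extract_min()->5, [25, 26, 43]
insert(24) -> [24, 25, 43, 26]

Final heap: [24, 25, 43, 26]


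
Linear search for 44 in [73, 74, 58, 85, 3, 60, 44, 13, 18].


i=0: 73!=44
i=1: 74!=44
i=2: 58!=44
i=3: 85!=44
i=4: 3!=44
i=5: 60!=44
i=6: 44==44 found!

Found at 6, 7 comps


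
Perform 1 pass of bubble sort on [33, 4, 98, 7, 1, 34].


Initial: [33, 4, 98, 7, 1, 34]
Pass 1: [4, 33, 7, 1, 34, 98] (4 swaps)

After 1 pass: [4, 33, 7, 1, 34, 98]


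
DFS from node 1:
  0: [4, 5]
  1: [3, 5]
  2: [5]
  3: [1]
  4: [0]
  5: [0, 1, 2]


Visit 1, push [5, 3]
Visit 3, push []
Visit 5, push [2, 0]
Visit 0, push [4]
Visit 4, push []
Visit 2, push []

DFS order: [1, 3, 5, 0, 4, 2]


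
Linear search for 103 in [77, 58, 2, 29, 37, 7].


i=0: 77!=103
i=1: 58!=103
i=2: 2!=103
i=3: 29!=103
i=4: 37!=103
i=5: 7!=103

Not found, 6 comps


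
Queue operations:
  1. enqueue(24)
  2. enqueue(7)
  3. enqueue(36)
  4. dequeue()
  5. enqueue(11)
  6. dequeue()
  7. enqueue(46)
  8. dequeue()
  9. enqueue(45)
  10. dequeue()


enqueue(24) -> [24]
enqueue(7) -> [24, 7]
enqueue(36) -> [24, 7, 36]
dequeue()->24, [7, 36]
enqueue(11) -> [7, 36, 11]
dequeue()->7, [36, 11]
enqueue(46) -> [36, 11, 46]
dequeue()->36, [11, 46]
enqueue(45) -> [11, 46, 45]
dequeue()->11, [46, 45]

Final queue: [46, 45]


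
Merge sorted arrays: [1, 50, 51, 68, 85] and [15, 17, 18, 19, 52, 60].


Take 1 from A
Take 15 from B
Take 17 from B
Take 18 from B
Take 19 from B
Take 50 from A
Take 51 from A
Take 52 from B
Take 60 from B

Merged: [1, 15, 17, 18, 19, 50, 51, 52, 60, 68, 85]


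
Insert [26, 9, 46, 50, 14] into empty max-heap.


Insert 26: [26]
Insert 9: [26, 9]
Insert 46: [46, 9, 26]
Insert 50: [50, 46, 26, 9]
Insert 14: [50, 46, 26, 9, 14]

Final heap: [50, 46, 26, 9, 14]


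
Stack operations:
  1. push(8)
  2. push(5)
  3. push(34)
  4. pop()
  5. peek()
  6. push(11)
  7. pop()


push(8) -> [8]
push(5) -> [8, 5]
push(34) -> [8, 5, 34]
pop()->34, [8, 5]
peek()->5
push(11) -> [8, 5, 11]
pop()->11, [8, 5]

Final stack: [8, 5]


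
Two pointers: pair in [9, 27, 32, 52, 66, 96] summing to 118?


lo=0(9)+hi=5(96)=105
lo=1(27)+hi=5(96)=123
lo=1(27)+hi=4(66)=93
lo=2(32)+hi=4(66)=98
lo=3(52)+hi=4(66)=118

Yes: 52+66=118


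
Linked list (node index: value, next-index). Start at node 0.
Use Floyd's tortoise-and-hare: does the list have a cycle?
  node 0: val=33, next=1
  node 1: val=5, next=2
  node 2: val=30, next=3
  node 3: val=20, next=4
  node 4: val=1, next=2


Floyd's tortoise (slow, +1) and hare (fast, +2):
  init: slow=0, fast=0
  step 1: slow=1, fast=2
  step 2: slow=2, fast=4
  step 3: slow=3, fast=3
  slow == fast at node 3: cycle detected

Cycle: yes


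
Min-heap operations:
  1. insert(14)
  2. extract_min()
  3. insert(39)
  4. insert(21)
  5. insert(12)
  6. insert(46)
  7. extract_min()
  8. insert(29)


insert(14) -> [14]
extract_min()->14, []
insert(39) -> [39]
insert(21) -> [21, 39]
insert(12) -> [12, 39, 21]
insert(46) -> [12, 39, 21, 46]
extract_min()->12, [21, 39, 46]
insert(29) -> [21, 29, 46, 39]

Final heap: [21, 29, 46, 39]


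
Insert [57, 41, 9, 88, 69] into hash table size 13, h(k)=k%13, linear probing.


Insert 57: h=5 -> slot 5
Insert 41: h=2 -> slot 2
Insert 9: h=9 -> slot 9
Insert 88: h=10 -> slot 10
Insert 69: h=4 -> slot 4

Table: [None, None, 41, None, 69, 57, None, None, None, 9, 88, None, None]


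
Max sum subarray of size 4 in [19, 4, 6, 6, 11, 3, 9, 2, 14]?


[0:4]: 35
[1:5]: 27
[2:6]: 26
[3:7]: 29
[4:8]: 25
[5:9]: 28

Max: 35 at [0:4]


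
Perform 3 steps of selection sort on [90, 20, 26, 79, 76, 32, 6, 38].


Initial: [90, 20, 26, 79, 76, 32, 6, 38]
Step 1: min=6 at 6
  Swap: [6, 20, 26, 79, 76, 32, 90, 38]
Step 2: min=20 at 1
  Swap: [6, 20, 26, 79, 76, 32, 90, 38]
Step 3: min=26 at 2
  Swap: [6, 20, 26, 79, 76, 32, 90, 38]

After 3 steps: [6, 20, 26, 79, 76, 32, 90, 38]


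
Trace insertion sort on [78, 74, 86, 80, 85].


Initial: [78, 74, 86, 80, 85]
Insert 74: [74, 78, 86, 80, 85]
Insert 86: [74, 78, 86, 80, 85]
Insert 80: [74, 78, 80, 86, 85]
Insert 85: [74, 78, 80, 85, 86]

Sorted: [74, 78, 80, 85, 86]


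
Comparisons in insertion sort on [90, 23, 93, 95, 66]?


Algorithm: insertion sort
Input: [90, 23, 93, 95, 66]
Sorted: [23, 66, 90, 93, 95]

7


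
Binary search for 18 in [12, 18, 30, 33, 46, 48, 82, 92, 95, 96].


Step 1: lo=0, hi=9, mid=4, val=46
Step 2: lo=0, hi=3, mid=1, val=18

Found at index 1


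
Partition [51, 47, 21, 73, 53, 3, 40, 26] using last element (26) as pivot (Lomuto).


Pivot: 26
  21 <= 26: swap -> [21, 47, 51, 73, 53, 3, 40, 26]
  3 <= 26: swap -> [21, 3, 51, 73, 53, 47, 40, 26]
Place pivot at 2: [21, 3, 26, 73, 53, 47, 40, 51]

Partitioned: [21, 3, 26, 73, 53, 47, 40, 51]


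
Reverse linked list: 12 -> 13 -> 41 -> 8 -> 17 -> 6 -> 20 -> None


Step 1: curr=12, set curr.next=prev(None) | reversed so far: 12
Step 2: curr=13, set curr.next=prev(12) | reversed so far: 13 -> 12
Step 3: curr=41, set curr.next=prev(13) | reversed so far: 41 -> 13 -> 12
Step 4: curr=8, set curr.next=prev(41) | reversed so far: 8 -> 41 -> 13 -> 12
Step 5: curr=17, set curr.next=prev(8) | reversed so far: 17 -> 8 -> 41 -> 13 -> 12
Step 6: curr=6, set curr.next=prev(17) | reversed so far: 6 -> 17 -> 8 -> 41 -> 13 -> 12
Step 7: curr=20, set curr.next=prev(6) | reversed so far: 20 -> 6 -> 17 -> 8 -> 41 -> 13 -> 12

20 -> 6 -> 17 -> 8 -> 41 -> 13 -> 12 -> None


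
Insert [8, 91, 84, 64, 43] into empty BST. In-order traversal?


Insert 8: root
Insert 91: R from 8
Insert 84: R from 8 -> L from 91
Insert 64: R from 8 -> L from 91 -> L from 84
Insert 43: R from 8 -> L from 91 -> L from 84 -> L from 64

In-order: [8, 43, 64, 84, 91]


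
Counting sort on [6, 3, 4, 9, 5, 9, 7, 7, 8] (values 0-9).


Input: [6, 3, 4, 9, 5, 9, 7, 7, 8]
Counts: [0, 0, 0, 1, 1, 1, 1, 2, 1, 2]

Sorted: [3, 4, 5, 6, 7, 7, 8, 9, 9]


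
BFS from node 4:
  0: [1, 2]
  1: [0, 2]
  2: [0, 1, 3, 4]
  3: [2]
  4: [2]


Visit 4, enqueue [2]
Visit 2, enqueue [0, 1, 3]
Visit 0, enqueue []
Visit 1, enqueue []
Visit 3, enqueue []

BFS order: [4, 2, 0, 1, 3]


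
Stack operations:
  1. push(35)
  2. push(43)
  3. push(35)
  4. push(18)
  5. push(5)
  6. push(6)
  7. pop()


push(35) -> [35]
push(43) -> [35, 43]
push(35) -> [35, 43, 35]
push(18) -> [35, 43, 35, 18]
push(5) -> [35, 43, 35, 18, 5]
push(6) -> [35, 43, 35, 18, 5, 6]
pop()->6, [35, 43, 35, 18, 5]

Final stack: [35, 43, 35, 18, 5]


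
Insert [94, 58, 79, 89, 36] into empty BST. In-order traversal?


Insert 94: root
Insert 58: L from 94
Insert 79: L from 94 -> R from 58
Insert 89: L from 94 -> R from 58 -> R from 79
Insert 36: L from 94 -> L from 58

In-order: [36, 58, 79, 89, 94]


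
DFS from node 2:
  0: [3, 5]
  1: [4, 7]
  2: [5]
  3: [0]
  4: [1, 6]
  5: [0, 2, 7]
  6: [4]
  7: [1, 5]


Visit 2, push [5]
Visit 5, push [7, 0]
Visit 0, push [3]
Visit 3, push []
Visit 7, push [1]
Visit 1, push [4]
Visit 4, push [6]
Visit 6, push []

DFS order: [2, 5, 0, 3, 7, 1, 4, 6]


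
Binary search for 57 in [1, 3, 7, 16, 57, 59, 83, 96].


Step 1: lo=0, hi=7, mid=3, val=16
Step 2: lo=4, hi=7, mid=5, val=59
Step 3: lo=4, hi=4, mid=4, val=57

Found at index 4


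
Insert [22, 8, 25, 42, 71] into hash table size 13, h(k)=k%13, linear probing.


Insert 22: h=9 -> slot 9
Insert 8: h=8 -> slot 8
Insert 25: h=12 -> slot 12
Insert 42: h=3 -> slot 3
Insert 71: h=6 -> slot 6

Table: [None, None, None, 42, None, None, 71, None, 8, 22, None, None, 25]


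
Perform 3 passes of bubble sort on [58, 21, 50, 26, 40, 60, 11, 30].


Initial: [58, 21, 50, 26, 40, 60, 11, 30]
Pass 1: [21, 50, 26, 40, 58, 11, 30, 60] (6 swaps)
Pass 2: [21, 26, 40, 50, 11, 30, 58, 60] (4 swaps)
Pass 3: [21, 26, 40, 11, 30, 50, 58, 60] (2 swaps)

After 3 passes: [21, 26, 40, 11, 30, 50, 58, 60]


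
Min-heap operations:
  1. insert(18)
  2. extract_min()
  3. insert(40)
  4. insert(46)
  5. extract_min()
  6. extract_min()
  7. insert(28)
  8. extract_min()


insert(18) -> [18]
extract_min()->18, []
insert(40) -> [40]
insert(46) -> [40, 46]
extract_min()->40, [46]
extract_min()->46, []
insert(28) -> [28]
extract_min()->28, []

Final heap: []


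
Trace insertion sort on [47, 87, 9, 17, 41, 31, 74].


Initial: [47, 87, 9, 17, 41, 31, 74]
Insert 87: [47, 87, 9, 17, 41, 31, 74]
Insert 9: [9, 47, 87, 17, 41, 31, 74]
Insert 17: [9, 17, 47, 87, 41, 31, 74]
Insert 41: [9, 17, 41, 47, 87, 31, 74]
Insert 31: [9, 17, 31, 41, 47, 87, 74]
Insert 74: [9, 17, 31, 41, 47, 74, 87]

Sorted: [9, 17, 31, 41, 47, 74, 87]


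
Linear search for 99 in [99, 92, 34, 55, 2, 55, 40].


i=0: 99==99 found!

Found at 0, 1 comps


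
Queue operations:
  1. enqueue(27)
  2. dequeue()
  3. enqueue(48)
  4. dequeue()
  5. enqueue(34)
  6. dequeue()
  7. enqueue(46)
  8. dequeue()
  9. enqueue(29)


enqueue(27) -> [27]
dequeue()->27, []
enqueue(48) -> [48]
dequeue()->48, []
enqueue(34) -> [34]
dequeue()->34, []
enqueue(46) -> [46]
dequeue()->46, []
enqueue(29) -> [29]

Final queue: [29]


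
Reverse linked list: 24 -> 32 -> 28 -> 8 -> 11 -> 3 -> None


Step 1: curr=24, set curr.next=prev(None) | reversed so far: 24
Step 2: curr=32, set curr.next=prev(24) | reversed so far: 32 -> 24
Step 3: curr=28, set curr.next=prev(32) | reversed so far: 28 -> 32 -> 24
Step 4: curr=8, set curr.next=prev(28) | reversed so far: 8 -> 28 -> 32 -> 24
Step 5: curr=11, set curr.next=prev(8) | reversed so far: 11 -> 8 -> 28 -> 32 -> 24
Step 6: curr=3, set curr.next=prev(11) | reversed so far: 3 -> 11 -> 8 -> 28 -> 32 -> 24

3 -> 11 -> 8 -> 28 -> 32 -> 24 -> None


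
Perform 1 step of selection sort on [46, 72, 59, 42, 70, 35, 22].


Initial: [46, 72, 59, 42, 70, 35, 22]
Step 1: min=22 at 6
  Swap: [22, 72, 59, 42, 70, 35, 46]

After 1 step: [22, 72, 59, 42, 70, 35, 46]


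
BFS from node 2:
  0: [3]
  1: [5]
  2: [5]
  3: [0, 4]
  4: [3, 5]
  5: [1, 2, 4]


Visit 2, enqueue [5]
Visit 5, enqueue [1, 4]
Visit 1, enqueue []
Visit 4, enqueue [3]
Visit 3, enqueue [0]
Visit 0, enqueue []

BFS order: [2, 5, 1, 4, 3, 0]


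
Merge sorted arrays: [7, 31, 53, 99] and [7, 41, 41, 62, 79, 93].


Take 7 from A
Take 7 from B
Take 31 from A
Take 41 from B
Take 41 from B
Take 53 from A
Take 62 from B
Take 79 from B
Take 93 from B

Merged: [7, 7, 31, 41, 41, 53, 62, 79, 93, 99]


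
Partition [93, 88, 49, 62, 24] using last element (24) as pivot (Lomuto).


Pivot: 24
Place pivot at 0: [24, 88, 49, 62, 93]

Partitioned: [24, 88, 49, 62, 93]


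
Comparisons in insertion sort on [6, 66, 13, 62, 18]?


Algorithm: insertion sort
Input: [6, 66, 13, 62, 18]
Sorted: [6, 13, 18, 62, 66]

8


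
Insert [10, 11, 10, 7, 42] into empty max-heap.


Insert 10: [10]
Insert 11: [11, 10]
Insert 10: [11, 10, 10]
Insert 7: [11, 10, 10, 7]
Insert 42: [42, 11, 10, 7, 10]

Final heap: [42, 11, 10, 7, 10]


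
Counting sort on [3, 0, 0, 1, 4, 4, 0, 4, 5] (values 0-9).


Input: [3, 0, 0, 1, 4, 4, 0, 4, 5]
Counts: [3, 1, 0, 1, 3, 1, 0, 0, 0, 0]

Sorted: [0, 0, 0, 1, 3, 4, 4, 4, 5]


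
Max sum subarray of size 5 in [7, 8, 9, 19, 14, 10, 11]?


[0:5]: 57
[1:6]: 60
[2:7]: 63

Max: 63 at [2:7]


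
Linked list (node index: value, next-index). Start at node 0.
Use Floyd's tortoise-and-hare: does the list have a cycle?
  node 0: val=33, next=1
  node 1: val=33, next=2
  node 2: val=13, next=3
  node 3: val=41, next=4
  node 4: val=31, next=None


Floyd's tortoise (slow, +1) and hare (fast, +2):
  init: slow=0, fast=0
  step 1: slow=1, fast=2
  step 2: slow=2, fast=4
  step 3: fast -> None, no cycle

Cycle: no


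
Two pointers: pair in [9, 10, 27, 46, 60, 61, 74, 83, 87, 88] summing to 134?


lo=0(9)+hi=9(88)=97
lo=1(10)+hi=9(88)=98
lo=2(27)+hi=9(88)=115
lo=3(46)+hi=9(88)=134

Yes: 46+88=134


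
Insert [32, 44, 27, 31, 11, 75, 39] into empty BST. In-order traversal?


Insert 32: root
Insert 44: R from 32
Insert 27: L from 32
Insert 31: L from 32 -> R from 27
Insert 11: L from 32 -> L from 27
Insert 75: R from 32 -> R from 44
Insert 39: R from 32 -> L from 44

In-order: [11, 27, 31, 32, 39, 44, 75]


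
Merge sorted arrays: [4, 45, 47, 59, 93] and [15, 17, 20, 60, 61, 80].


Take 4 from A
Take 15 from B
Take 17 from B
Take 20 from B
Take 45 from A
Take 47 from A
Take 59 from A
Take 60 from B
Take 61 from B
Take 80 from B

Merged: [4, 15, 17, 20, 45, 47, 59, 60, 61, 80, 93]


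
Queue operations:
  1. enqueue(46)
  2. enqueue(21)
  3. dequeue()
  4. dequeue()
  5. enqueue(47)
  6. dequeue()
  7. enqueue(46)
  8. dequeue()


enqueue(46) -> [46]
enqueue(21) -> [46, 21]
dequeue()->46, [21]
dequeue()->21, []
enqueue(47) -> [47]
dequeue()->47, []
enqueue(46) -> [46]
dequeue()->46, []

Final queue: []


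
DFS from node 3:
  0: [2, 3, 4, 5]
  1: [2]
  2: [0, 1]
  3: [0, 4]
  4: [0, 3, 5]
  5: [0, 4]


Visit 3, push [4, 0]
Visit 0, push [5, 4, 2]
Visit 2, push [1]
Visit 1, push []
Visit 4, push [5]
Visit 5, push []

DFS order: [3, 0, 2, 1, 4, 5]


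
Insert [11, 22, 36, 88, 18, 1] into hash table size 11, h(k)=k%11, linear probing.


Insert 11: h=0 -> slot 0
Insert 22: h=0, 1 probes -> slot 1
Insert 36: h=3 -> slot 3
Insert 88: h=0, 2 probes -> slot 2
Insert 18: h=7 -> slot 7
Insert 1: h=1, 3 probes -> slot 4

Table: [11, 22, 88, 36, 1, None, None, 18, None, None, None]


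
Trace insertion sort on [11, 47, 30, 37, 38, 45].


Initial: [11, 47, 30, 37, 38, 45]
Insert 47: [11, 47, 30, 37, 38, 45]
Insert 30: [11, 30, 47, 37, 38, 45]
Insert 37: [11, 30, 37, 47, 38, 45]
Insert 38: [11, 30, 37, 38, 47, 45]
Insert 45: [11, 30, 37, 38, 45, 47]

Sorted: [11, 30, 37, 38, 45, 47]


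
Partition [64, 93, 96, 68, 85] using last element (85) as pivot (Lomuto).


Pivot: 85
  64 <= 85: advance i (no swap)
  68 <= 85: swap -> [64, 68, 96, 93, 85]
Place pivot at 2: [64, 68, 85, 93, 96]

Partitioned: [64, 68, 85, 93, 96]


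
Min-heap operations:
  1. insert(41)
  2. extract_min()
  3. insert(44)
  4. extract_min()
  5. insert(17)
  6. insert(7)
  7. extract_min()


insert(41) -> [41]
extract_min()->41, []
insert(44) -> [44]
extract_min()->44, []
insert(17) -> [17]
insert(7) -> [7, 17]
extract_min()->7, [17]

Final heap: [17]


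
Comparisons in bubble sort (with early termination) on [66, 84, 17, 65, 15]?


Algorithm: bubble sort (with early termination)
Input: [66, 84, 17, 65, 15]
Sorted: [15, 17, 65, 66, 84]

10


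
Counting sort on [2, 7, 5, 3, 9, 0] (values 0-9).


Input: [2, 7, 5, 3, 9, 0]
Counts: [1, 0, 1, 1, 0, 1, 0, 1, 0, 1]

Sorted: [0, 2, 3, 5, 7, 9]


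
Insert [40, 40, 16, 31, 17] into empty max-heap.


Insert 40: [40]
Insert 40: [40, 40]
Insert 16: [40, 40, 16]
Insert 31: [40, 40, 16, 31]
Insert 17: [40, 40, 16, 31, 17]

Final heap: [40, 40, 16, 31, 17]


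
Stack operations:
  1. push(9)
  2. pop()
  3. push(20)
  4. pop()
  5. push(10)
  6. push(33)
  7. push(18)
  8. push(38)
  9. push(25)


push(9) -> [9]
pop()->9, []
push(20) -> [20]
pop()->20, []
push(10) -> [10]
push(33) -> [10, 33]
push(18) -> [10, 33, 18]
push(38) -> [10, 33, 18, 38]
push(25) -> [10, 33, 18, 38, 25]

Final stack: [10, 33, 18, 38, 25]


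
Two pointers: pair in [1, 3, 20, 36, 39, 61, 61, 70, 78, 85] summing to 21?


lo=0(1)+hi=9(85)=86
lo=0(1)+hi=8(78)=79
lo=0(1)+hi=7(70)=71
lo=0(1)+hi=6(61)=62
lo=0(1)+hi=5(61)=62
lo=0(1)+hi=4(39)=40
lo=0(1)+hi=3(36)=37
lo=0(1)+hi=2(20)=21

Yes: 1+20=21


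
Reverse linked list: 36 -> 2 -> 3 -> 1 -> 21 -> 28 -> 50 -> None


Step 1: curr=36, set curr.next=prev(None) | reversed so far: 36
Step 2: curr=2, set curr.next=prev(36) | reversed so far: 2 -> 36
Step 3: curr=3, set curr.next=prev(2) | reversed so far: 3 -> 2 -> 36
Step 4: curr=1, set curr.next=prev(3) | reversed so far: 1 -> 3 -> 2 -> 36
Step 5: curr=21, set curr.next=prev(1) | reversed so far: 21 -> 1 -> 3 -> 2 -> 36
Step 6: curr=28, set curr.next=prev(21) | reversed so far: 28 -> 21 -> 1 -> 3 -> 2 -> 36
Step 7: curr=50, set curr.next=prev(28) | reversed so far: 50 -> 28 -> 21 -> 1 -> 3 -> 2 -> 36

50 -> 28 -> 21 -> 1 -> 3 -> 2 -> 36 -> None


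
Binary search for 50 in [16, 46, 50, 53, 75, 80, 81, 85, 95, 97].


Step 1: lo=0, hi=9, mid=4, val=75
Step 2: lo=0, hi=3, mid=1, val=46
Step 3: lo=2, hi=3, mid=2, val=50

Found at index 2


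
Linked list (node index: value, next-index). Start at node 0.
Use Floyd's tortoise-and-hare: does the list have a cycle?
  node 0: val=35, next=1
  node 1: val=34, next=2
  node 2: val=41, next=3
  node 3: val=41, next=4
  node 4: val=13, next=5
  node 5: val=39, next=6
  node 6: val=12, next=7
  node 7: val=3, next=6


Floyd's tortoise (slow, +1) and hare (fast, +2):
  init: slow=0, fast=0
  step 1: slow=1, fast=2
  step 2: slow=2, fast=4
  step 3: slow=3, fast=6
  step 4: slow=4, fast=6
  step 5: slow=5, fast=6
  step 6: slow=6, fast=6
  slow == fast at node 6: cycle detected

Cycle: yes


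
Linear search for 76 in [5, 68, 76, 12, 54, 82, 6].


i=0: 5!=76
i=1: 68!=76
i=2: 76==76 found!

Found at 2, 3 comps


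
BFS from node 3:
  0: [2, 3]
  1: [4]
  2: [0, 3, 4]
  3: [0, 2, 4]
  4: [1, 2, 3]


Visit 3, enqueue [0, 2, 4]
Visit 0, enqueue []
Visit 2, enqueue []
Visit 4, enqueue [1]
Visit 1, enqueue []

BFS order: [3, 0, 2, 4, 1]


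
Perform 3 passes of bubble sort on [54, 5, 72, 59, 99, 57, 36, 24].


Initial: [54, 5, 72, 59, 99, 57, 36, 24]
Pass 1: [5, 54, 59, 72, 57, 36, 24, 99] (5 swaps)
Pass 2: [5, 54, 59, 57, 36, 24, 72, 99] (3 swaps)
Pass 3: [5, 54, 57, 36, 24, 59, 72, 99] (3 swaps)

After 3 passes: [5, 54, 57, 36, 24, 59, 72, 99]


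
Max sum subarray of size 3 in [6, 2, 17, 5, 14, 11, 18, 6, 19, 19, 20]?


[0:3]: 25
[1:4]: 24
[2:5]: 36
[3:6]: 30
[4:7]: 43
[5:8]: 35
[6:9]: 43
[7:10]: 44
[8:11]: 58

Max: 58 at [8:11]


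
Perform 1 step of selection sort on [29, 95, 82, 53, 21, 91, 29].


Initial: [29, 95, 82, 53, 21, 91, 29]
Step 1: min=21 at 4
  Swap: [21, 95, 82, 53, 29, 91, 29]

After 1 step: [21, 95, 82, 53, 29, 91, 29]


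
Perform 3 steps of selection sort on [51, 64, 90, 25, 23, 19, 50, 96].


Initial: [51, 64, 90, 25, 23, 19, 50, 96]
Step 1: min=19 at 5
  Swap: [19, 64, 90, 25, 23, 51, 50, 96]
Step 2: min=23 at 4
  Swap: [19, 23, 90, 25, 64, 51, 50, 96]
Step 3: min=25 at 3
  Swap: [19, 23, 25, 90, 64, 51, 50, 96]

After 3 steps: [19, 23, 25, 90, 64, 51, 50, 96]


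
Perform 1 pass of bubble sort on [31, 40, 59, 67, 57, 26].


Initial: [31, 40, 59, 67, 57, 26]
Pass 1: [31, 40, 59, 57, 26, 67] (2 swaps)

After 1 pass: [31, 40, 59, 57, 26, 67]


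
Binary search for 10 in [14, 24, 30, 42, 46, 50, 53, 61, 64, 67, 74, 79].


Step 1: lo=0, hi=11, mid=5, val=50
Step 2: lo=0, hi=4, mid=2, val=30
Step 3: lo=0, hi=1, mid=0, val=14

Not found


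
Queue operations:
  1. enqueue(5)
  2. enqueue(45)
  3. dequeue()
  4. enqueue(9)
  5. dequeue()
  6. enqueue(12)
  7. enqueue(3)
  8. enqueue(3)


enqueue(5) -> [5]
enqueue(45) -> [5, 45]
dequeue()->5, [45]
enqueue(9) -> [45, 9]
dequeue()->45, [9]
enqueue(12) -> [9, 12]
enqueue(3) -> [9, 12, 3]
enqueue(3) -> [9, 12, 3, 3]

Final queue: [9, 12, 3, 3]


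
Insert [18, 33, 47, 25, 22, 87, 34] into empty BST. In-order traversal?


Insert 18: root
Insert 33: R from 18
Insert 47: R from 18 -> R from 33
Insert 25: R from 18 -> L from 33
Insert 22: R from 18 -> L from 33 -> L from 25
Insert 87: R from 18 -> R from 33 -> R from 47
Insert 34: R from 18 -> R from 33 -> L from 47

In-order: [18, 22, 25, 33, 34, 47, 87]


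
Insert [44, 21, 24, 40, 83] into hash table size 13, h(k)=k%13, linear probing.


Insert 44: h=5 -> slot 5
Insert 21: h=8 -> slot 8
Insert 24: h=11 -> slot 11
Insert 40: h=1 -> slot 1
Insert 83: h=5, 1 probes -> slot 6

Table: [None, 40, None, None, None, 44, 83, None, 21, None, None, 24, None]


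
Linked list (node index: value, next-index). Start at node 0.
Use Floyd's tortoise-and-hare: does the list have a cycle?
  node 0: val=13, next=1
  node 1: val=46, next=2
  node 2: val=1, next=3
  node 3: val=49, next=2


Floyd's tortoise (slow, +1) and hare (fast, +2):
  init: slow=0, fast=0
  step 1: slow=1, fast=2
  step 2: slow=2, fast=2
  slow == fast at node 2: cycle detected

Cycle: yes


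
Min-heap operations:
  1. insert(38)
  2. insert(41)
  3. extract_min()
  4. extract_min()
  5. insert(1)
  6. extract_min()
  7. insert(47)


insert(38) -> [38]
insert(41) -> [38, 41]
extract_min()->38, [41]
extract_min()->41, []
insert(1) -> [1]
extract_min()->1, []
insert(47) -> [47]

Final heap: [47]


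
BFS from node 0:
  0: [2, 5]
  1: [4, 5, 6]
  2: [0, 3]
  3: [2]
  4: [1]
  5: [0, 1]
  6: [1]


Visit 0, enqueue [2, 5]
Visit 2, enqueue [3]
Visit 5, enqueue [1]
Visit 3, enqueue []
Visit 1, enqueue [4, 6]
Visit 4, enqueue []
Visit 6, enqueue []

BFS order: [0, 2, 5, 3, 1, 4, 6]


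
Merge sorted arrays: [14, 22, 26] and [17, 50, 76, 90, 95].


Take 14 from A
Take 17 from B
Take 22 from A
Take 26 from A

Merged: [14, 17, 22, 26, 50, 76, 90, 95]


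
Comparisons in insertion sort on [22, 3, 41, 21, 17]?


Algorithm: insertion sort
Input: [22, 3, 41, 21, 17]
Sorted: [3, 17, 21, 22, 41]

9


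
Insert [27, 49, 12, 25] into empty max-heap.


Insert 27: [27]
Insert 49: [49, 27]
Insert 12: [49, 27, 12]
Insert 25: [49, 27, 12, 25]

Final heap: [49, 27, 12, 25]


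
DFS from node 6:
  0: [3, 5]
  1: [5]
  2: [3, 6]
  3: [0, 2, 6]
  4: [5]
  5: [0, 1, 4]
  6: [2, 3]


Visit 6, push [3, 2]
Visit 2, push [3]
Visit 3, push [0]
Visit 0, push [5]
Visit 5, push [4, 1]
Visit 1, push []
Visit 4, push []

DFS order: [6, 2, 3, 0, 5, 1, 4]


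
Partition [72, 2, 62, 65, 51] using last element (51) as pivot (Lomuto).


Pivot: 51
  2 <= 51: swap -> [2, 72, 62, 65, 51]
Place pivot at 1: [2, 51, 62, 65, 72]

Partitioned: [2, 51, 62, 65, 72]


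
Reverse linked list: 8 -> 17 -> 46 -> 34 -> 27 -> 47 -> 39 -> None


Step 1: curr=8, set curr.next=prev(None) | reversed so far: 8
Step 2: curr=17, set curr.next=prev(8) | reversed so far: 17 -> 8
Step 3: curr=46, set curr.next=prev(17) | reversed so far: 46 -> 17 -> 8
Step 4: curr=34, set curr.next=prev(46) | reversed so far: 34 -> 46 -> 17 -> 8
Step 5: curr=27, set curr.next=prev(34) | reversed so far: 27 -> 34 -> 46 -> 17 -> 8
Step 6: curr=47, set curr.next=prev(27) | reversed so far: 47 -> 27 -> 34 -> 46 -> 17 -> 8
Step 7: curr=39, set curr.next=prev(47) | reversed so far: 39 -> 47 -> 27 -> 34 -> 46 -> 17 -> 8

39 -> 47 -> 27 -> 34 -> 46 -> 17 -> 8 -> None


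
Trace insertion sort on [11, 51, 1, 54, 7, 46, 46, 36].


Initial: [11, 51, 1, 54, 7, 46, 46, 36]
Insert 51: [11, 51, 1, 54, 7, 46, 46, 36]
Insert 1: [1, 11, 51, 54, 7, 46, 46, 36]
Insert 54: [1, 11, 51, 54, 7, 46, 46, 36]
Insert 7: [1, 7, 11, 51, 54, 46, 46, 36]
Insert 46: [1, 7, 11, 46, 51, 54, 46, 36]
Insert 46: [1, 7, 11, 46, 46, 51, 54, 36]
Insert 36: [1, 7, 11, 36, 46, 46, 51, 54]

Sorted: [1, 7, 11, 36, 46, 46, 51, 54]
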